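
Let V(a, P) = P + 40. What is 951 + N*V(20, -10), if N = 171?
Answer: 6081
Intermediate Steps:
V(a, P) = 40 + P
951 + N*V(20, -10) = 951 + 171*(40 - 10) = 951 + 171*30 = 951 + 5130 = 6081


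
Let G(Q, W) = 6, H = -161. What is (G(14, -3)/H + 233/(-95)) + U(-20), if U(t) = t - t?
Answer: -38083/15295 ≈ -2.4899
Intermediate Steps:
U(t) = 0
(G(14, -3)/H + 233/(-95)) + U(-20) = (6/(-161) + 233/(-95)) + 0 = (6*(-1/161) + 233*(-1/95)) + 0 = (-6/161 - 233/95) + 0 = -38083/15295 + 0 = -38083/15295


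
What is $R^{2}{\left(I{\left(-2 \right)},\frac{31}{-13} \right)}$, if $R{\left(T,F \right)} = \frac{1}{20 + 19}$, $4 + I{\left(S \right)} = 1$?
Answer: $\frac{1}{1521} \approx 0.00065746$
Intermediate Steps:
$I{\left(S \right)} = -3$ ($I{\left(S \right)} = -4 + 1 = -3$)
$R{\left(T,F \right)} = \frac{1}{39}$
$R^{2}{\left(I{\left(-2 \right)},\frac{31}{-13} \right)} = \left(\frac{1}{39}\right)^{2} = \frac{1}{1521}$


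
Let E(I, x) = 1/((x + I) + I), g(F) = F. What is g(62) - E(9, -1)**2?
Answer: 17917/289 ≈ 61.997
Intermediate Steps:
E(I, x) = 1/(x + 2*I) (E(I, x) = 1/((I + x) + I) = 1/(x + 2*I))
g(62) - E(9, -1)**2 = 62 - (1/(-1 + 2*9))**2 = 62 - (1/(-1 + 18))**2 = 62 - (1/17)**2 = 62 - 1*1/289 = 62 - 1/289 = 17917/289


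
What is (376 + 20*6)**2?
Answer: 246016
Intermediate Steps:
(376 + 20*6)**2 = (376 + 120)**2 = 496**2 = 246016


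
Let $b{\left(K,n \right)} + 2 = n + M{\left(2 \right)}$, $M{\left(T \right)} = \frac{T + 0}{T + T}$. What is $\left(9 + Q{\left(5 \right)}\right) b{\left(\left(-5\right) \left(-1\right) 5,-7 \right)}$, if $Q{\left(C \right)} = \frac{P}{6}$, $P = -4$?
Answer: $- \frac{425}{6} \approx -70.833$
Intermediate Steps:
$M{\left(T \right)} = \frac{1}{2}$ ($M{\left(T \right)} = \frac{T}{2 T} = T \frac{1}{2 T} = \frac{1}{2}$)
$b{\left(K,n \right)} = - \frac{3}{2} + n$ ($b{\left(K,n \right)} = -2 + \left(n + \frac{1}{2}\right) = -2 + \left(\frac{1}{2} + n\right) = - \frac{3}{2} + n$)
$Q{\left(C \right)} = - \frac{2}{3}$ ($Q{\left(C \right)} = - \frac{4}{6} = \left(-4\right) \frac{1}{6} = - \frac{2}{3}$)
$\left(9 + Q{\left(5 \right)}\right) b{\left(\left(-5\right) \left(-1\right) 5,-7 \right)} = \left(9 - \frac{2}{3}\right) \left(- \frac{3}{2} - 7\right) = \frac{25}{3} \left(- \frac{17}{2}\right) = - \frac{425}{6}$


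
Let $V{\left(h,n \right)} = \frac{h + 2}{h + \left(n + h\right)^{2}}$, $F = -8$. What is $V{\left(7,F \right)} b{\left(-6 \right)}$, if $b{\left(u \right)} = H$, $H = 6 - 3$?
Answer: $\frac{27}{8} \approx 3.375$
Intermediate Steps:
$H = 3$ ($H = 6 - 3 = 3$)
$V{\left(h,n \right)} = \frac{2 + h}{h + \left(h + n\right)^{2}}$
$b{\left(u \right)} = 3$
$V{\left(7,F \right)} b{\left(-6 \right)} = \frac{2 + 7}{7 + \left(7 - 8\right)^{2}} \cdot 3 = \frac{1}{7 + \left(-1\right)^{2}} \cdot 9 \cdot 3 = \frac{1}{7 + 1} \cdot 9 \cdot 3 = \frac{1}{8} \cdot 9 \cdot 3 = \frac{9}{8} \cdot 3 = \frac{27}{8}$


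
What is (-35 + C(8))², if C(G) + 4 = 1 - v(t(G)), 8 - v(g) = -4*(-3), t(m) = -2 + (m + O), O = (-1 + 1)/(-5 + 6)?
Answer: 1156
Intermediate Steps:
O = 0 (O = 0/1 = 0*1 = 0)
t(m) = -2 + m (t(m) = -2 + (m + 0) = -2 + m)
v(g) = -4 (v(g) = 8 - (-4)*(-3) = 8 - 1*12 = 8 - 12 = -4)
C(G) = 1 (C(G) = -4 + (1 - 1*(-4)) = -4 + (1 + 4) = -4 + 5 = 1)
(-35 + C(8))² = (-35 + 1)² = (-34)² = 1156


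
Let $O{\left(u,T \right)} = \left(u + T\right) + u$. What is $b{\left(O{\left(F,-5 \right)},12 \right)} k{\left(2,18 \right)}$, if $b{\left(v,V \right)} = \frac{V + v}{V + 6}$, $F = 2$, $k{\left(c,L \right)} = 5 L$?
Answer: $55$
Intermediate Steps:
$O{\left(u,T \right)} = T + 2 u$ ($O{\left(u,T \right)} = \left(T + u\right) + u = T + 2 u$)
$b{\left(v,V \right)} = \frac{V + v}{6 + V}$
$b{\left(O{\left(F,-5 \right)},12 \right)} k{\left(2,18 \right)} = \frac{12 + \left(-5 + 2 \cdot 2\right)}{6 + 12} \cdot 5 \cdot 18 = \frac{12 + \left(-5 + 4\right)}{18} \cdot 90 = \frac{12 - 1}{18} \cdot 90 = \frac{1}{18} \cdot 11 \cdot 90 = \frac{11}{18} \cdot 90 = 55$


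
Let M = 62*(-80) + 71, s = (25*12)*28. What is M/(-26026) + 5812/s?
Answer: 3434477/3903900 ≈ 0.87976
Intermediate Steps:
s = 8400 (s = 300*28 = 8400)
M = -4889 (M = -4960 + 71 = -4889)
M/(-26026) + 5812/s = -4889/(-26026) + 5812/8400 = -4889*(-1/26026) + 5812*(1/8400) = 4889/26026 + 1453/2100 = 3434477/3903900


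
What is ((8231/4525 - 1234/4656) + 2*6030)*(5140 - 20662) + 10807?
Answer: -328682198257941/1755700 ≈ -1.8721e+8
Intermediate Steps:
((8231/4525 - 1234/4656) + 2*6030)*(5140 - 20662) + 10807 = ((8231*(1/4525) - 1234*1/4656) + 12060)*(-15522) + 10807 = ((8231/4525 - 617/2328) + 12060)*(-15522) + 10807 = (16369843/10534200 + 12060)*(-15522) + 10807 = (127058821843/10534200)*(-15522) + 10807 = -328701172107841/1755700 + 10807 = -328682198257941/1755700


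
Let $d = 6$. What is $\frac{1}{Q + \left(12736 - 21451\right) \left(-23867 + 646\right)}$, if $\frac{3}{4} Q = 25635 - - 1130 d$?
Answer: $\frac{1}{202414235} \approx 4.9404 \cdot 10^{-9}$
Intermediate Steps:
$Q = 43220$ ($Q = \frac{4 \left(25635 - \left(-1130\right) 6\right)}{3} = \frac{4 \left(25635 - -6780\right)}{3} = \frac{4 \left(25635 + 6780\right)}{3} = \frac{4}{3} \cdot 32415 = 43220$)
$\frac{1}{Q + \left(12736 - 21451\right) \left(-23867 + 646\right)} = \frac{1}{43220 + \left(12736 - 21451\right) \left(-23867 + 646\right)} = \frac{1}{43220 - -202371015} = \frac{1}{43220 + 202371015} = \frac{1}{202414235}$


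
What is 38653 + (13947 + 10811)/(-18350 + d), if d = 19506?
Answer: 22353813/578 ≈ 38674.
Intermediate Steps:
38653 + (13947 + 10811)/(-18350 + d) = 38653 + (13947 + 10811)/(-18350 + 19506) = 38653 + 24758/1156 = 38653 + 24758*(1/1156) = 38653 + 12379/578 = 22353813/578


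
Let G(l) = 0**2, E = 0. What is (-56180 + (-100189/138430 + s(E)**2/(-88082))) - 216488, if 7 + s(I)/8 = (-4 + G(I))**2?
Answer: -1662351308475149/6096595630 ≈ -2.7267e+5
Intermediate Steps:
G(l) = 0
s(I) = 72 (s(I) = -56 + 8*(-4 + 0)**2 = -56 + 8*(-4)**2 = -56 + 8*16 = -56 + 128 = 72)
(-56180 + (-100189/138430 + s(E)**2/(-88082))) - 216488 = (-56180 + (-100189/138430 + 72**2/(-88082))) - 216488 = (-56180 + (-100189*1/138430 + 5184*(-1/88082))) - 216488 = (-56180 + (-100189/138430 - 2592/44041)) - 216488 = (-56180 - 4771234309/6096595630) - 216488 = -342511513727709/6096595630 - 216488 = -1662351308475149/6096595630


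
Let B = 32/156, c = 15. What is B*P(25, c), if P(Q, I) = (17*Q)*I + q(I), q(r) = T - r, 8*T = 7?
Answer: 50887/39 ≈ 1304.8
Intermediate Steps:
T = 7/8 (T = (⅛)*7 = 7/8 ≈ 0.87500)
B = 8/39 (B = 32*(1/156) = 8/39 ≈ 0.20513)
q(r) = 7/8 - r
P(Q, I) = 7/8 - I + 17*I*Q (P(Q, I) = (17*Q)*I + (7/8 - I) = 17*I*Q + (7/8 - I) = 7/8 - I + 17*I*Q)
B*P(25, c) = 8*(7/8 - 1*15 + 17*15*25)/39 = 8*(7/8 - 15 + 6375)/39 = (8/39)*(50887/8) = 50887/39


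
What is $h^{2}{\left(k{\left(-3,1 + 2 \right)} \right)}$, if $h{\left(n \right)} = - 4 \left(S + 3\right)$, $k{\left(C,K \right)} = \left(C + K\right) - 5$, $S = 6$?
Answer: $1296$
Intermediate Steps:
$k{\left(C,K \right)} = -5 + C + K$
$h{\left(n \right)} = -36$ ($h{\left(n \right)} = - 4 \left(6 + 3\right) = \left(-4\right) 9 = -36$)
$h^{2}{\left(k{\left(-3,1 + 2 \right)} \right)} = \left(-36\right)^{2} = 1296$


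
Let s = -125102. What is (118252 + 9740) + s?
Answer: 2890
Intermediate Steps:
(118252 + 9740) + s = (118252 + 9740) - 125102 = 127992 - 125102 = 2890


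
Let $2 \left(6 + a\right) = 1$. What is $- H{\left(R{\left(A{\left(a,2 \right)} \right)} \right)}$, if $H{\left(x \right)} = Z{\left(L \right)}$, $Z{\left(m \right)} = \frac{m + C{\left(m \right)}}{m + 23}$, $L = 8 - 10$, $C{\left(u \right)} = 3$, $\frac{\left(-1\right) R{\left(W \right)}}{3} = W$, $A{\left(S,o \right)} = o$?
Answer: $- \frac{1}{21} \approx -0.047619$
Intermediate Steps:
$a = - \frac{11}{2}$ ($a = -6 + \frac{1}{2} \cdot 1 = -6 + \frac{1}{2} = - \frac{11}{2} \approx -5.5$)
$R{\left(W \right)} = - 3 W$
$L = -2$
$Z{\left(m \right)} = \frac{3 + m}{23 + m}$ ($Z{\left(m \right)} = \frac{m + 3}{m + 23} = \frac{3 + m}{23 + m}$)
$H{\left(x \right)} = \frac{1}{21}$ ($H{\left(x \right)} = \frac{3 - 2}{23 - 2} = \frac{1}{21} \cdot 1 = \frac{1}{21}$)
$- H{\left(R{\left(A{\left(a,2 \right)} \right)} \right)} = \left(-1\right) \frac{1}{21} = - \frac{1}{21}$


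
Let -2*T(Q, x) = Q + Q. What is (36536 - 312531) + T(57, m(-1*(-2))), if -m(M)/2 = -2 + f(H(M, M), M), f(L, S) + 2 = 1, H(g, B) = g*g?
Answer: -276052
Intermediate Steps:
H(g, B) = g**2
f(L, S) = -1 (f(L, S) = -2 + 1 = -1)
m(M) = 6 (m(M) = -2*(-2 - 1) = -2*(-3) = 6)
T(Q, x) = -Q (T(Q, x) = -(Q + Q)/2 = -Q)
(36536 - 312531) + T(57, m(-1*(-2))) = (36536 - 312531) - 1*57 = -275995 - 57 = -276052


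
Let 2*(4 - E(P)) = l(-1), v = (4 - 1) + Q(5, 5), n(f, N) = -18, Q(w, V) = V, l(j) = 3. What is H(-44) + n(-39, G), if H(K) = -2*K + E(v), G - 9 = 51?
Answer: 145/2 ≈ 72.500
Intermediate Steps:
G = 60 (G = 9 + 51 = 60)
v = 8 (v = (4 - 1) + 5 = 3 + 5 = 8)
E(P) = 5/2 (E(P) = 4 - ½*3 = 4 - 3/2 = 5/2)
H(K) = 5/2 - 2*K (H(K) = -2*K + 5/2 = 5/2 - 2*K)
H(-44) + n(-39, G) = (5/2 - 2*(-44)) - 18 = (5/2 + 88) - 18 = 181/2 - 18 = 145/2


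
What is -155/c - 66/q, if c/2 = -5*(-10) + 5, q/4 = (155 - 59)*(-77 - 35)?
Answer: -110983/78848 ≈ -1.4076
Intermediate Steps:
q = -43008 (q = 4*((155 - 59)*(-77 - 35)) = 4*(96*(-112)) = 4*(-10752) = -43008)
c = 110 (c = 2*(-5*(-10) + 5) = 2*(50 + 5) = 2*55 = 110)
-155/c - 66/q = -155/110 - 66/(-43008) = -155*1/110 - 66*(-1/43008) = -31/22 + 11/7168 = -110983/78848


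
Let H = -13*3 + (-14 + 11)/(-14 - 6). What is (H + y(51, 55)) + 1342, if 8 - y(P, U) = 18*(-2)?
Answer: 26943/20 ≈ 1347.2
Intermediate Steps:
y(P, U) = 44 (y(P, U) = 8 - 18*(-2) = 8 - 1*(-36) = 8 + 36 = 44)
H = -777/20 (H = -39 - 3/(-20) = -39 - 3*(-1/20) = -39 + 3/20 = -777/20 ≈ -38.850)
(H + y(51, 55)) + 1342 = (-777/20 + 44) + 1342 = 103/20 + 1342 = 26943/20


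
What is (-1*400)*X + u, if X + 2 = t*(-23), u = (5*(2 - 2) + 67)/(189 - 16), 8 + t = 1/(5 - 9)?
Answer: -12992233/173 ≈ -75100.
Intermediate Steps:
t = -33/4 (t = -8 + 1/(5 - 9) = -8 + 1/(-4) = -8 - ¼ = -33/4 ≈ -8.2500)
u = 67/173 (u = (5*0 + 67)/173 = (0 + 67)*(1/173) = 67*(1/173) = 67/173 ≈ 0.38728)
X = 751/4 (X = -2 - 33/4*(-23) = -2 + 759/4 = 751/4 ≈ 187.75)
(-1*400)*X + u = -1*400*(751/4) + 67/173 = -400*751/4 + 67/173 = -75100 + 67/173 = -12992233/173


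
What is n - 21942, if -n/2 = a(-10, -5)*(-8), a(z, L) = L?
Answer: -22022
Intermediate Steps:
n = -80 (n = -(-10)*(-8) = -2*40 = -80)
n - 21942 = -80 - 21942 = -22022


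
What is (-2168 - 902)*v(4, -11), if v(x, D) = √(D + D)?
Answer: -3070*I*√22 ≈ -14400.0*I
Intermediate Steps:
v(x, D) = √2*√D (v(x, D) = √(2*D) = √2*√D)
(-2168 - 902)*v(4, -11) = (-2168 - 902)*(√2*√(-11)) = -3070*√2*I*√11 = -3070*I*√22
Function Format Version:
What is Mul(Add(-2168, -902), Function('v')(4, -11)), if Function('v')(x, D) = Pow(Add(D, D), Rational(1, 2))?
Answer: Mul(-3070, I, Pow(22, Rational(1, 2))) ≈ Mul(-14400., I)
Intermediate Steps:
Function('v')(x, D) = Mul(Pow(2, Rational(1, 2)), Pow(D, Rational(1, 2))) (Function('v')(x, D) = Pow(Mul(2, D), Rational(1, 2)) = Mul(Pow(2, Rational(1, 2)), Pow(D, Rational(1, 2))))
Mul(Add(-2168, -902), Function('v')(4, -11)) = Mul(Add(-2168, -902), Mul(Pow(2, Rational(1, 2)), Pow(-11, Rational(1, 2)))) = Mul(-3070, Mul(Pow(2, Rational(1, 2)), Mul(I, Pow(11, Rational(1, 2))))) = Mul(-3070, Mul(I, Pow(22, Rational(1, 2)))) = Mul(-3070, I, Pow(22, Rational(1, 2)))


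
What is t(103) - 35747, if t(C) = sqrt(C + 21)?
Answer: -35747 + 2*sqrt(31) ≈ -35736.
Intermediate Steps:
t(C) = sqrt(21 + C)
t(103) - 35747 = sqrt(21 + 103) - 35747 = sqrt(124) - 35747 = 2*sqrt(31) - 35747 = -35747 + 2*sqrt(31)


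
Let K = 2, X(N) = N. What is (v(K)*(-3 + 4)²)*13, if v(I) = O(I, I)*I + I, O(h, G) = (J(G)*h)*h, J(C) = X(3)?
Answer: 338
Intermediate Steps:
J(C) = 3
O(h, G) = 3*h² (O(h, G) = (3*h)*h = 3*h²)
v(I) = I + 3*I³ (v(I) = (3*I²)*I + I = 3*I³ + I = I + 3*I³)
(v(K)*(-3 + 4)²)*13 = ((2 + 3*2³)*(-3 + 4)²)*13 = ((2 + 3*8)*1²)*13 = ((2 + 24)*1)*13 = (26*1)*13 = 26*13 = 338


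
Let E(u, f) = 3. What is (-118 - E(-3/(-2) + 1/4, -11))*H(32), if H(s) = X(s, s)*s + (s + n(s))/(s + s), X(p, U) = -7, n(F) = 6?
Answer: 865029/32 ≈ 27032.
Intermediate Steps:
H(s) = -7*s + (6 + s)/(2*s) (H(s) = -7*s + (s + 6)/(s + s) = -7*s + (6 + s)/((2*s)) = -7*s + (6 + s)*(1/(2*s)) = -7*s + (6 + s)/(2*s))
(-118 - E(-3/(-2) + 1/4, -11))*H(32) = (-118 - 1*3)*(½ - 7*32 + 3/32) = (-118 - 3)*(½ - 224 + 3*(1/32)) = -121*(½ - 224 + 3/32) = -121*(-7149/32) = 865029/32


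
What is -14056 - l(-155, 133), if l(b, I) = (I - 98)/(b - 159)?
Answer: -4413549/314 ≈ -14056.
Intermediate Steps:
l(b, I) = (-98 + I)/(-159 + b)
-14056 - l(-155, 133) = -14056 - (-98 + 133)/(-159 - 155) = -14056 - 35/(-314) = -14056 - (-1)*35/314 = -14056 - 1*(-35/314) = -14056 + 35/314 = -4413549/314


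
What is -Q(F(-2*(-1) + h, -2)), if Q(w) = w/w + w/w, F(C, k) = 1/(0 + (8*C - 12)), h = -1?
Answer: -2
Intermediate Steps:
F(C, k) = 1/(-12 + 8*C) (F(C, k) = 1/(0 + (-12 + 8*C)) = 1/(-12 + 8*C))
Q(w) = 2 (Q(w) = 1 + 1 = 2)
-Q(F(-2*(-1) + h, -2)) = -1*2 = -2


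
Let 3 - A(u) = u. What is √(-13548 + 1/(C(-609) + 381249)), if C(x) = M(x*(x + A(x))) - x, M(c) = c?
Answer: I*√1956650403519597/380031 ≈ 116.4*I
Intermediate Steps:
A(u) = 3 - u
C(x) = 2*x (C(x) = x*(x + (3 - x)) - x = x*3 - x = 3*x - x = 2*x)
√(-13548 + 1/(C(-609) + 381249)) = √(-13548 + 1/(2*(-609) + 381249)) = √(-13548 + 1/(-1218 + 381249)) = √(-13548 + 1/380031) = √(-5148659987/380031) = I*√1956650403519597/380031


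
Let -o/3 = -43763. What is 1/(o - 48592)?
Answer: 1/82697 ≈ 1.2092e-5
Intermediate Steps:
o = 131289 (o = -3*(-43763) = 131289)
1/(o - 48592) = 1/(131289 - 48592) = 1/82697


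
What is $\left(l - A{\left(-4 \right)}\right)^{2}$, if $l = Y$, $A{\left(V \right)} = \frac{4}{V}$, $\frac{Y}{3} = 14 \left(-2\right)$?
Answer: $6889$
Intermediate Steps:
$Y = -84$ ($Y = 3 \cdot 14 \left(-2\right) = 3 \left(-28\right) = -84$)
$l = -84$
$\left(l - A{\left(-4 \right)}\right)^{2} = \left(-84 - \frac{4}{-4}\right)^{2} = \left(-84 - 4 \left(- \frac{1}{4}\right)\right)^{2} = \left(-84 - -1\right)^{2} = \left(-84 + 1\right)^{2} = \left(-83\right)^{2} = 6889$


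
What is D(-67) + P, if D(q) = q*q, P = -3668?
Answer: 821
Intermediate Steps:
D(q) = q**2
D(-67) + P = (-67)**2 - 3668 = 4489 - 3668 = 821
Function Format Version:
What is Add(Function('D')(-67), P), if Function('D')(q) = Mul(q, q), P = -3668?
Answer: 821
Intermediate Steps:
Function('D')(q) = Pow(q, 2)
Add(Function('D')(-67), P) = Add(Pow(-67, 2), -3668) = Add(4489, -3668) = 821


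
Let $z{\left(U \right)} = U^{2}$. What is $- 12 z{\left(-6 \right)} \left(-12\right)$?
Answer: $5184$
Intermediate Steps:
$- 12 z{\left(-6 \right)} \left(-12\right) = - 12 \left(-6\right)^{2} \left(-12\right) = \left(-12\right) 36 \left(-12\right) = \left(-432\right) \left(-12\right) = 5184$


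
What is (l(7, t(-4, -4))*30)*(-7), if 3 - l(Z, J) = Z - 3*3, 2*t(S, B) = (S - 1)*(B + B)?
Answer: -1050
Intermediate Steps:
t(S, B) = B*(-1 + S) (t(S, B) = ((S - 1)*(B + B))/2 = ((-1 + S)*(2*B))/2 = (2*B*(-1 + S))/2 = B*(-1 + S))
l(Z, J) = 12 - Z (l(Z, J) = 3 - (Z - 3*3) = 3 - (Z - 9) = 3 - (-9 + Z) = 3 + (9 - Z) = 12 - Z)
(l(7, t(-4, -4))*30)*(-7) = ((12 - 1*7)*30)*(-7) = ((12 - 7)*30)*(-7) = (5*30)*(-7) = 150*(-7) = -1050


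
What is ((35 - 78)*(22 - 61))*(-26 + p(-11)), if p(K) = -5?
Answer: -51987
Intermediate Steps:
((35 - 78)*(22 - 61))*(-26 + p(-11)) = ((35 - 78)*(22 - 61))*(-26 - 5) = -43*(-39)*(-31) = 1677*(-31) = -51987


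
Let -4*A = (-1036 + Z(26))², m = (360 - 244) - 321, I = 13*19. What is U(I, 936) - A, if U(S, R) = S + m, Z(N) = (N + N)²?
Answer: 695598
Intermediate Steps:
I = 247
m = -205 (m = 116 - 321 = -205)
Z(N) = 4*N² (Z(N) = (2*N)² = 4*N²)
U(S, R) = -205 + S (U(S, R) = S - 205 = -205 + S)
A = -695556 (A = -(-1036 + 4*26²)²/4 = -(-1036 + 4*676)²/4 = -(-1036 + 2704)²/4 = -¼*1668² = -¼*2782224 = -695556)
U(I, 936) - A = (-205 + 247) - 1*(-695556) = 42 + 695556 = 695598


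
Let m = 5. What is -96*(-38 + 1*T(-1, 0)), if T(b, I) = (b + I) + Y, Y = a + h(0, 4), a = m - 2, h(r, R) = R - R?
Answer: 3456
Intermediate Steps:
h(r, R) = 0
a = 3 (a = 5 - 2 = 3)
Y = 3 (Y = 3 + 0 = 3)
T(b, I) = 3 + I + b (T(b, I) = (b + I) + 3 = (I + b) + 3 = 3 + I + b)
-96*(-38 + 1*T(-1, 0)) = -96*(-38 + 1*(3 + 0 - 1)) = -96*(-38 + 1*2) = -96*(-38 + 2) = -96*(-36) = 3456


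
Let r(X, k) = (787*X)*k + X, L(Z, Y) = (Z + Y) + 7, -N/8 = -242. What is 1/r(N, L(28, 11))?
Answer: 1/70089008 ≈ 1.4268e-8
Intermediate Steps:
N = 1936 (N = -8*(-242) = 1936)
L(Z, Y) = 7 + Y + Z (L(Z, Y) = (Y + Z) + 7 = 7 + Y + Z)
r(X, k) = X + 787*X*k (r(X, k) = 787*X*k + X = X + 787*X*k)
1/r(N, L(28, 11)) = 1/(1936*(1 + 787*(7 + 11 + 28))) = 1/(1936*(1 + 787*46)) = 1/(1936*(1 + 36202)) = 1/(1936*36203) = 1/70089008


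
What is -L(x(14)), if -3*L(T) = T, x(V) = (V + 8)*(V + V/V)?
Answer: 110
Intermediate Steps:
x(V) = (1 + V)*(8 + V) (x(V) = (8 + V)*(V + 1) = (8 + V)*(1 + V) = (1 + V)*(8 + V))
L(T) = -T/3
-L(x(14)) = -(-1)*(8 + 14**2 + 9*14)/3 = -(-1)*(8 + 196 + 126)/3 = -(-1)*330/3 = -1*(-110) = 110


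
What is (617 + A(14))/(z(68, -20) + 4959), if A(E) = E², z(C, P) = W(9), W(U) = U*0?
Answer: 271/1653 ≈ 0.16394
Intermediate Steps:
W(U) = 0
z(C, P) = 0
(617 + A(14))/(z(68, -20) + 4959) = (617 + 14²)/(0 + 4959) = (617 + 196)/4959 = 813*(1/4959) = 271/1653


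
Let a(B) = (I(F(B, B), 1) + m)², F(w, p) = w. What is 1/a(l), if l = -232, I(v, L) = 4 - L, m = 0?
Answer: ⅑ ≈ 0.11111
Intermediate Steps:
a(B) = 9 (a(B) = ((4 - 1*1) + 0)² = ((4 - 1) + 0)² = (3 + 0)² = 3² = 9)
1/a(l) = 1/9 = ⅑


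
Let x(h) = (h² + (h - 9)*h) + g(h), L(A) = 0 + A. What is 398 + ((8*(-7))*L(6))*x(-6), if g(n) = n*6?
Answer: -29842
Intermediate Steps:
L(A) = A
g(n) = 6*n
x(h) = h² + 6*h + h*(-9 + h) (x(h) = (h² + (h - 9)*h) + 6*h = (h² + (-9 + h)*h) + 6*h = (h² + h*(-9 + h)) + 6*h = h² + 6*h + h*(-9 + h))
398 + ((8*(-7))*L(6))*x(-6) = 398 + ((8*(-7))*6)*(-6*(-3 + 2*(-6))) = 398 + (-56*6)*(-6*(-3 - 12)) = 398 - (-2016)*(-15) = 398 - 336*90 = 398 - 30240 = -29842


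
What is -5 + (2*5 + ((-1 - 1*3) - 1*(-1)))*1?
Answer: 2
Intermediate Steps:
-5 + (2*5 + ((-1 - 1*3) - 1*(-1)))*1 = -5 + (10 + ((-1 - 3) + 1))*1 = -5 + (10 + (-4 + 1))*1 = -5 + (10 - 3)*1 = -5 + 7*1 = -5 + 7 = 2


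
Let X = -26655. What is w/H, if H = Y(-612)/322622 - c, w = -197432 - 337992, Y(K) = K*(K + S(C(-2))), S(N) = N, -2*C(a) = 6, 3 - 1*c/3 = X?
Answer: 21592445216/3225124431 ≈ 6.6951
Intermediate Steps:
c = 79974 (c = 9 - 3*(-26655) = 9 + 79965 = 79974)
C(a) = -3 (C(a) = -½*6 = -3)
Y(K) = K*(-3 + K) (Y(K) = K*(K - 3) = K*(-3 + K))
w = -535424
H = -12900497724/161311 (H = -612*(-3 - 612)/322622 - 1*79974 = -612*(-615)*(1/322622) - 79974 = 376380*(1/322622) - 79974 = 188190/161311 - 79974 = -12900497724/161311 ≈ -79973.)
w/H = -535424/(-12900497724/161311) = -535424*(-161311/12900497724) = 21592445216/3225124431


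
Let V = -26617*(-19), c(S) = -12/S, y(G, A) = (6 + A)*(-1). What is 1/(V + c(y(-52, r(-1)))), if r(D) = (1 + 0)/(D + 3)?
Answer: 13/6574423 ≈ 1.9774e-6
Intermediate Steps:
r(D) = 1/(3 + D)
y(G, A) = -6 - A
V = 505723
1/(V + c(y(-52, r(-1)))) = 1/(505723 - 12/(-6 - 1/(3 - 1))) = 1/(505723 - 12/(-6 - 1/2)) = 1/(505723 - 12/(-6 - 1*½)) = 1/(505723 - 12/(-6 - ½)) = 1/(505723 - 12/(-13/2)) = 1/(505723 - 12*(-2/13)) = 1/(505723 + 24/13) = 1/(6574423/13) = 13/6574423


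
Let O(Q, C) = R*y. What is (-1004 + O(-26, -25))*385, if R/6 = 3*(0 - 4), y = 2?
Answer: -441980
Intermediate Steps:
R = -72 (R = 6*(3*(0 - 4)) = 6*(3*(-4)) = 6*(-12) = -72)
O(Q, C) = -144 (O(Q, C) = -72*2 = -144)
(-1004 + O(-26, -25))*385 = (-1004 - 144)*385 = -1148*385 = -441980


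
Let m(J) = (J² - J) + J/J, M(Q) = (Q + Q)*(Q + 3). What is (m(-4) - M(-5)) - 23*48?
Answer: -1103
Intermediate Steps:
M(Q) = 2*Q*(3 + Q) (M(Q) = (2*Q)*(3 + Q) = 2*Q*(3 + Q))
m(J) = 1 + J² - J (m(J) = (J² - J) + 1 = 1 + J² - J)
(m(-4) - M(-5)) - 23*48 = ((1 + (-4)² - 1*(-4)) - 2*(-5)*(3 - 5)) - 23*48 = ((1 + 16 + 4) - 2*(-5)*(-2)) - 1104 = (21 - 1*20) - 1104 = (21 - 20) - 1104 = 1 - 1104 = -1103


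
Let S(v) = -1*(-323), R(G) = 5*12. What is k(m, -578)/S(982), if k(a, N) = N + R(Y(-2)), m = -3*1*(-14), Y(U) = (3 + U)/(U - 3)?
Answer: -518/323 ≈ -1.6037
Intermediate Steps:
Y(U) = (3 + U)/(-3 + U)
m = 42 (m = -3*(-14) = 42)
R(G) = 60
k(a, N) = 60 + N (k(a, N) = N + 60 = 60 + N)
S(v) = 323
k(m, -578)/S(982) = (60 - 578)/323 = -518*1/323 = -518/323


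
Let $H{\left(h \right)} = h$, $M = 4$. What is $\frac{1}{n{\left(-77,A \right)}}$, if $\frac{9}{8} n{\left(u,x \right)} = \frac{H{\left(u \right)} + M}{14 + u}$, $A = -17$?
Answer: $\frac{567}{584} \approx 0.97089$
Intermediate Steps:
$n{\left(u,x \right)} = \frac{8 \left(4 + u\right)}{9 \left(14 + u\right)}$ ($n{\left(u,x \right)} = \frac{8 \frac{u + 4}{14 + u}}{9} = \frac{8 \frac{4 + u}{14 + u}}{9} = \frac{8 \left(4 + u\right)}{9 \left(14 + u\right)}$)
$\frac{1}{n{\left(-77,A \right)}} = \frac{1}{\frac{8}{9} \frac{1}{14 - 77} \left(4 - 77\right)} = \frac{1}{\frac{8}{9} \frac{1}{-63} \left(-73\right)} = \frac{1}{\frac{8}{9} \left(- \frac{1}{63}\right) \left(-73\right)} = \frac{1}{\frac{584}{567}} = \frac{567}{584}$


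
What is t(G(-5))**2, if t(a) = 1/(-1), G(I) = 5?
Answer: 1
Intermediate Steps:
t(a) = -1
t(G(-5))**2 = (-1)**2 = 1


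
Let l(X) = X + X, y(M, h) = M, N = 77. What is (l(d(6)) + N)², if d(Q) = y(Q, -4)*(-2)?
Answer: 2809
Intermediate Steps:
d(Q) = -2*Q (d(Q) = Q*(-2) = -2*Q)
l(X) = 2*X
(l(d(6)) + N)² = (2*(-2*6) + 77)² = (2*(-12) + 77)² = (-24 + 77)² = 53² = 2809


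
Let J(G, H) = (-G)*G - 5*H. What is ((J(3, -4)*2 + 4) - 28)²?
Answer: 4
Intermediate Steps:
J(G, H) = -G² - 5*H
((J(3, -4)*2 + 4) - 28)² = (((-1*3² - 5*(-4))*2 + 4) - 28)² = (((-1*9 + 20)*2 + 4) - 28)² = (((-9 + 20)*2 + 4) - 28)² = ((11*2 + 4) - 28)² = ((22 + 4) - 28)² = (26 - 28)² = (-2)² = 4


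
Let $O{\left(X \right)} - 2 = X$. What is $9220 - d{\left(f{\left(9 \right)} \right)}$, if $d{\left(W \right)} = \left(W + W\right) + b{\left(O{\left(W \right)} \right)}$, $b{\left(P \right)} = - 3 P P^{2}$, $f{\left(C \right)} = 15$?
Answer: $23929$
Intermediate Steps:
$O{\left(X \right)} = 2 + X$
$b{\left(P \right)} = - 3 P^{3}$
$d{\left(W \right)} = - 3 \left(2 + W\right)^{3} + 2 W$ ($d{\left(W \right)} = \left(W + W\right) - 3 \left(2 + W\right)^{3} = 2 W - 3 \left(2 + W\right)^{3} = - 3 \left(2 + W\right)^{3} + 2 W$)
$9220 - d{\left(f{\left(9 \right)} \right)} = 9220 - \left(- 3 \left(2 + 15\right)^{3} + 2 \cdot 15\right) = 9220 - \left(- 3 \cdot 17^{3} + 30\right) = 9220 - \left(\left(-3\right) 4913 + 30\right) = 9220 - \left(-14739 + 30\right) = 9220 - -14709 = 9220 + 14709 = 23929$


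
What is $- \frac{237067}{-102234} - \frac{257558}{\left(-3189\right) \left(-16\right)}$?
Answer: $- \frac{1186256497}{434698968} \approx -2.7289$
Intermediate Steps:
$- \frac{237067}{-102234} - \frac{257558}{\left(-3189\right) \left(-16\right)} = \left(-237067\right) \left(- \frac{1}{102234}\right) - \frac{257558}{51024} = \frac{237067}{102234} - \frac{128779}{25512} = - \frac{1186256497}{434698968}$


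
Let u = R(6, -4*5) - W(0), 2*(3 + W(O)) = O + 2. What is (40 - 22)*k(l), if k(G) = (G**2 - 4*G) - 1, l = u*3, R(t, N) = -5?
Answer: 2088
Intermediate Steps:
W(O) = -2 + O/2 (W(O) = -3 + (O + 2)/2 = -3 + (2 + O)/2 = -3 + (1 + O/2) = -2 + O/2)
u = -3 (u = -5 - (-2 + (1/2)*0) = -5 - (-2 + 0) = -5 - 1*(-2) = -5 + 2 = -3)
l = -9 (l = -3*3 = -9)
k(G) = -1 + G**2 - 4*G
(40 - 22)*k(l) = (40 - 22)*(-1 + (-9)**2 - 4*(-9)) = 18*(-1 + 81 + 36) = 18*116 = 2088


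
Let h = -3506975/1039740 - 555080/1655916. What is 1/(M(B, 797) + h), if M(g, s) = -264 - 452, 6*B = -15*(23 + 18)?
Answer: -28695368364/20652290330179 ≈ -0.0013895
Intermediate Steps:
B = -205/2 (B = (-15*(23 + 18))/6 = (-15*41)/6 = (⅙)*(-615) = -205/2 ≈ -102.50)
M(g, s) = -716
h = -106406581555/28695368364 (h = -3506975*1/1039740 - 555080*1/1655916 = -701395/207948 - 138770/413979 = -106406581555/28695368364 ≈ -3.7081)
1/(M(B, 797) + h) = 1/(-716 - 106406581555/28695368364) = 1/(-20652290330179/28695368364) = -28695368364/20652290330179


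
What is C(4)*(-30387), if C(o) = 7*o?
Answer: -850836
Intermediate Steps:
C(4)*(-30387) = (7*4)*(-30387) = 28*(-30387) = -850836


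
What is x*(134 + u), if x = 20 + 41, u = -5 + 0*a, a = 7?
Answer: 7869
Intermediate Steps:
u = -5 (u = -5 + 0*7 = -5 + 0 = -5)
x = 61
x*(134 + u) = 61*(134 - 5) = 61*129 = 7869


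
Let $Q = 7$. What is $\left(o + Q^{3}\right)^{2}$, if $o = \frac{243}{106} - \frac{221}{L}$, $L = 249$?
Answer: $\frac{82632154189729}{696643236} \approx 1.1861 \cdot 10^{5}$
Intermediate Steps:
$o = \frac{37081}{26394}$ ($o = \frac{243}{106} - \frac{221}{249} = \frac{37081}{26394} \approx 1.4049$)
$\left(o + Q^{3}\right)^{2} = \left(\frac{37081}{26394} + 7^{3}\right)^{2} = \left(\frac{37081}{26394} + 343\right)^{2} = \left(\frac{9090223}{26394}\right)^{2} = \frac{82632154189729}{696643236}$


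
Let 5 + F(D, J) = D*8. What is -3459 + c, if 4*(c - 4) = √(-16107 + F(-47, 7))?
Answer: -3455 + 3*I*√458/2 ≈ -3455.0 + 32.101*I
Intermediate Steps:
F(D, J) = -5 + 8*D (F(D, J) = -5 + D*8 = -5 + 8*D)
c = 4 + 3*I*√458/2 (c = 4 + √(-16107 + (-5 + 8*(-47)))/4 = 4 + √(-16107 + (-5 - 376))/4 = 4 + √(-16107 - 381)/4 = 4 + √(-16488)/4 = 4 + (6*I*√458)/4 = 4 + 3*I*√458/2 ≈ 4.0 + 32.101*I)
-3459 + c = -3459 + (4 + 3*I*√458/2) = -3455 + 3*I*√458/2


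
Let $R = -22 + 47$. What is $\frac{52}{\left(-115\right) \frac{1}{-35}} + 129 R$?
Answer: $\frac{74539}{23} \approx 3240.8$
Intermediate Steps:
$R = 25$
$\frac{52}{\left(-115\right) \frac{1}{-35}} + 129 R = \frac{52}{\left(-115\right) \frac{1}{-35}} + 129 \cdot 25 = \frac{52}{\left(-115\right) \left(- \frac{1}{35}\right)} + 3225 = \frac{52}{\frac{23}{7}} + 3225 = 52 \cdot \frac{7}{23} + 3225 = \frac{364}{23} + 3225 = \frac{74539}{23}$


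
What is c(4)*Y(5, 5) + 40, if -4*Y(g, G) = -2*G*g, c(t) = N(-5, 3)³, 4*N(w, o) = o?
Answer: 5795/128 ≈ 45.273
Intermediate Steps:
N(w, o) = o/4
c(t) = 27/64 (c(t) = ((¼)*3)³ = (¾)³ = 27/64)
Y(g, G) = G*g/2 (Y(g, G) = -(-1)*G*g/2 = G*g/2)
c(4)*Y(5, 5) + 40 = 27*((½)*5*5)/64 + 40 = (27/64)*(25/2) + 40 = 675/128 + 40 = 5795/128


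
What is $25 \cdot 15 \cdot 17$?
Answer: $6375$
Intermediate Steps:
$25 \cdot 15 \cdot 17 = 375 \cdot 17 = 6375$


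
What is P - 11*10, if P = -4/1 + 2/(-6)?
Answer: -343/3 ≈ -114.33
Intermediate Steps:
P = -13/3 (P = -4*1 + 2*(-⅙) = -4 - ⅓ = -13/3 ≈ -4.3333)
P - 11*10 = -13/3 - 11*10 = -13/3 - 110 = -343/3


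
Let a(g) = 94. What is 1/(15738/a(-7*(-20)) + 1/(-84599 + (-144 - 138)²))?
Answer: 238525/39935128 ≈ 0.0059728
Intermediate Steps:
1/(15738/a(-7*(-20)) + 1/(-84599 + (-144 - 138)²)) = 1/(15738/94 + 1/(-84599 + (-144 - 138)²)) = 1/(15738*(1/94) + 1/(-84599 + (-282)²)) = 1/(7869/47 + 1/(-84599 + 79524)) = 1/(7869/47 + 1/(-5075)) = 1/(7869/47 - 1/5075) = 1/(39935128/238525) = 238525/39935128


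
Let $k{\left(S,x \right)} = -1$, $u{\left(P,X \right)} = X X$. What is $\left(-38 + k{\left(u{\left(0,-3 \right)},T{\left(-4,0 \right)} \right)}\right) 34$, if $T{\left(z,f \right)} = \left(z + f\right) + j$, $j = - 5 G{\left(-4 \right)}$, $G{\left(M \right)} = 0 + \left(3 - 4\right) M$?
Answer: $-1326$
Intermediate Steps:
$G{\left(M \right)} = - M$ ($G{\left(M \right)} = 0 - M = - M$)
$j = -20$ ($j = - 5 \left(\left(-1\right) \left(-4\right)\right) = \left(-5\right) 4 = -20$)
$u{\left(P,X \right)} = X^{2}$
$T{\left(z,f \right)} = -20 + f + z$ ($T{\left(z,f \right)} = \left(z + f\right) - 20 = \left(f + z\right) - 20 = -20 + f + z$)
$\left(-38 + k{\left(u{\left(0,-3 \right)},T{\left(-4,0 \right)} \right)}\right) 34 = \left(-38 - 1\right) 34 = \left(-39\right) 34 = -1326$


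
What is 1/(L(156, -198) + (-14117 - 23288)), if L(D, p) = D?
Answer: -1/37249 ≈ -2.6846e-5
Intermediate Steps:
1/(L(156, -198) + (-14117 - 23288)) = 1/(156 + (-14117 - 23288)) = 1/(156 - 37405) = 1/(-37249) = -1/37249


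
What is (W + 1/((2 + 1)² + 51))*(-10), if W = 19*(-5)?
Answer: 5699/6 ≈ 949.83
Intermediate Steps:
W = -95
(W + 1/((2 + 1)² + 51))*(-10) = (-95 + 1/((2 + 1)² + 51))*(-10) = (-95 + 1/(3² + 51))*(-10) = (-95 + 1/(9 + 51))*(-10) = (-95 + 1/60)*(-10) = -5699/60*(-10) = 5699/6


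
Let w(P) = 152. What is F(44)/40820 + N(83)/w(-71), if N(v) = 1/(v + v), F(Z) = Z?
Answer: 287757/257492560 ≈ 0.0011175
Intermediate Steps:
N(v) = 1/(2*v)
F(44)/40820 + N(83)/w(-71) = 44/40820 + ((½)/83)/152 = 44*(1/40820) + ((½)*(1/83))*(1/152) = 11/10205 + (1/166)*(1/152) = 11/10205 + 1/25232 = 287757/257492560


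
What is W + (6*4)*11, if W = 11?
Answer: 275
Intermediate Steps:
W + (6*4)*11 = 11 + (6*4)*11 = 11 + 24*11 = 11 + 264 = 275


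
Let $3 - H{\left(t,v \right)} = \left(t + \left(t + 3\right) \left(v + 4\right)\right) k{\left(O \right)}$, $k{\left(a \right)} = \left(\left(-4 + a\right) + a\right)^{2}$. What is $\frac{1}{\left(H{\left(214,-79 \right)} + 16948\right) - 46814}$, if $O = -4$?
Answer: $\frac{1}{2282921} \approx 4.3804 \cdot 10^{-7}$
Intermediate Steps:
$k{\left(a \right)} = \left(-4 + 2 a\right)^{2}$
$H{\left(t,v \right)} = 3 - 144 t - 144 \left(3 + t\right) \left(4 + v\right)$ ($H{\left(t,v \right)} = 3 - \left(t + \left(t + 3\right) \left(v + 4\right)\right) 4 \left(-2 - 4\right)^{2} = 3 - \left(t + \left(3 + t\right) \left(4 + v\right)\right) 4 \left(-6\right)^{2} = 3 - \left(t + \left(3 + t\right) \left(4 + v\right)\right) 4 \cdot 36 = 3 - \left(t + \left(3 + t\right) \left(4 + v\right)\right) 144 = 3 - \left(144 t + 144 \left(3 + t\right) \left(4 + v\right)\right) = 3 - 144 t - 144 \left(3 + t\right) \left(4 + v\right)$)
$\frac{1}{\left(H{\left(214,-79 \right)} + 16948\right) - 46814} = \frac{1}{\left(\left(-1725 - 154080 - -34128 - 30816 \left(-79\right)\right) + 16948\right) - 46814} = \frac{1}{\left(\left(-1725 - 154080 + 34128 + 2434464\right) + 16948\right) - 46814} = \frac{1}{\left(2312787 + 16948\right) - 46814} = \frac{1}{2329735 - 46814} = \frac{1}{2282921}$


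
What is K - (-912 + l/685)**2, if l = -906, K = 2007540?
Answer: 550580064624/469225 ≈ 1.1734e+6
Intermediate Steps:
K - (-912 + l/685)**2 = 2007540 - (-912 - 906/685)**2 = 2007540 - (-625626/685)**2 = 2007540 - 1*391407891876/469225 = 2007540 - 391407891876/469225 = 550580064624/469225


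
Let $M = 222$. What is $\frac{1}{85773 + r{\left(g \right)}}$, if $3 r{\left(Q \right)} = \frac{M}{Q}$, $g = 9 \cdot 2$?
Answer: $\frac{9}{771994} \approx 1.1658 \cdot 10^{-5}$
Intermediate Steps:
$g = 18$
$r{\left(Q \right)} = \frac{74}{Q}$ ($r{\left(Q \right)} = \frac{222 \frac{1}{Q}}{3} = \frac{74}{Q}$)
$\frac{1}{85773 + r{\left(g \right)}} = \frac{1}{85773 + \frac{74}{18}} = \frac{1}{85773 + 74 \cdot \frac{1}{18}} = \frac{1}{85773 + \frac{37}{9}} = \frac{1}{\frac{771994}{9}} = \frac{9}{771994}$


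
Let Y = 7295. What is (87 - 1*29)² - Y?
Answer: -3931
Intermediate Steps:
(87 - 1*29)² - Y = (87 - 1*29)² - 1*7295 = (87 - 29)² - 7295 = 58² - 7295 = 3364 - 7295 = -3931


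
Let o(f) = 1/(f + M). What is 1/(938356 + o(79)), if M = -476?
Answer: 397/372527331 ≈ 1.0657e-6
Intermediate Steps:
o(f) = 1/(-476 + f) (o(f) = 1/(f - 476) = 1/(-476 + f))
1/(938356 + o(79)) = 1/(938356 + 1/(-476 + 79)) = 1/(938356 + 1/(-397)) = 1/(938356 - 1/397) = 1/(372527331/397) = 397/372527331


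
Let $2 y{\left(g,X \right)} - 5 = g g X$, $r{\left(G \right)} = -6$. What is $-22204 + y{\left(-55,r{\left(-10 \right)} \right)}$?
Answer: $- \frac{62553}{2} \approx -31277.0$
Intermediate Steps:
$y{\left(g,X \right)} = \frac{5}{2} + \frac{X g^{2}}{2}$ ($y{\left(g,X \right)} = \frac{5}{2} + \frac{g g X}{2} = \frac{5}{2} + \frac{g X g}{2} = \frac{5}{2} + \frac{X g^{2}}{2}$)
$-22204 + y{\left(-55,r{\left(-10 \right)} \right)} = -22204 + \left(\frac{5}{2} + \frac{1}{2} \left(-6\right) \left(-55\right)^{2}\right) = -22204 + \left(\frac{5}{2} + \frac{1}{2} \left(-6\right) 3025\right) = -22204 + \left(\frac{5}{2} - 9075\right) = -22204 - \frac{18145}{2} = - \frac{62553}{2}$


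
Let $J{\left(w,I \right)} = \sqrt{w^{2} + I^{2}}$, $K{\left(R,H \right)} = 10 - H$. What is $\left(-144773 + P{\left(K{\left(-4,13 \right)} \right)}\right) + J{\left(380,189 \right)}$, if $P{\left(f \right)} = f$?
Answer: $-144776 + \sqrt{180121} \approx -1.4435 \cdot 10^{5}$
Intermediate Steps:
$J{\left(w,I \right)} = \sqrt{I^{2} + w^{2}}$
$\left(-144773 + P{\left(K{\left(-4,13 \right)} \right)}\right) + J{\left(380,189 \right)} = \left(-144773 + \left(10 - 13\right)\right) + \sqrt{189^{2} + 380^{2}} = \left(-144773 + \left(10 - 13\right)\right) + \sqrt{35721 + 144400} = \left(-144773 - 3\right) + \sqrt{180121} = -144776 + \sqrt{180121}$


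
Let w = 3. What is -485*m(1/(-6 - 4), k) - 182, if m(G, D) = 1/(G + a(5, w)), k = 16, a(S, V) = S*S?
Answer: -50168/249 ≈ -201.48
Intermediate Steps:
a(S, V) = S²
m(G, D) = 1/(25 + G) (m(G, D) = 1/(G + 5²) = 1/(G + 25) = 1/(25 + G))
-485*m(1/(-6 - 4), k) - 182 = -485/(25 + 1/(-6 - 4)) - 182 = -485/(25 + 1/(-10)) - 182 = -485/(25 - ⅒) - 182 = -485/249/10 - 182 = -485*10/249 - 182 = -4850/249 - 182 = -50168/249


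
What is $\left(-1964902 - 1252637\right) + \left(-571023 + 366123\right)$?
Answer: $-3422439$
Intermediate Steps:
$\left(-1964902 - 1252637\right) + \left(-571023 + 366123\right) = -3217539 - 204900 = -3422439$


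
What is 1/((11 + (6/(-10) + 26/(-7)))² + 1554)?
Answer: 1225/1958406 ≈ 0.00062551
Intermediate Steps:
1/((11 + (6/(-10) + 26/(-7)))² + 1554) = 1/((11 + (6*(-⅒) + 26*(-⅐)))² + 1554) = 1/((11 + (-⅗ - 26/7))² + 1554) = 1/((11 - 151/35)² + 1554) = 1/((234/35)² + 1554) = 1/(54756/1225 + 1554) = 1/(1958406/1225) = 1225/1958406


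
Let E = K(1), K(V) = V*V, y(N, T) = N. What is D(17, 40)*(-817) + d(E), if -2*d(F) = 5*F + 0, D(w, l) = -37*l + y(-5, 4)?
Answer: 2426485/2 ≈ 1.2132e+6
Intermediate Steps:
K(V) = V²
E = 1 (E = 1² = 1)
D(w, l) = -5 - 37*l (D(w, l) = -37*l - 5 = -5 - 37*l)
d(F) = -5*F/2 (d(F) = -(5*F + 0)/2 = -5*F/2)
D(17, 40)*(-817) + d(E) = (-5 - 37*40)*(-817) - 5/2*1 = (-5 - 1480)*(-817) - 5/2 = -1485*(-817) - 5/2 = 1213245 - 5/2 = 2426485/2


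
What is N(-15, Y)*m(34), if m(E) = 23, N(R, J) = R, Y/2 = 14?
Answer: -345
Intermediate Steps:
Y = 28 (Y = 2*14 = 28)
N(-15, Y)*m(34) = -15*23 = -345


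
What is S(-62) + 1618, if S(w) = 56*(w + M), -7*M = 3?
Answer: -1878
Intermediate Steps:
M = -3/7 (M = -⅐*3 = -3/7 ≈ -0.42857)
S(w) = -24 + 56*w (S(w) = 56*(w - 3/7) = 56*(-3/7 + w) = -24 + 56*w)
S(-62) + 1618 = (-24 + 56*(-62)) + 1618 = (-24 - 3472) + 1618 = -3496 + 1618 = -1878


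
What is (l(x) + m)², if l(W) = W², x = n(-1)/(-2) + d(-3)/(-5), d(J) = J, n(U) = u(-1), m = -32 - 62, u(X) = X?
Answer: 86099841/10000 ≈ 8610.0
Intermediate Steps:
m = -94
n(U) = -1
x = 11/10 (x = -1/(-2) - 3/(-5) = -1*(-½) - 3*(-⅕) = ½ + ⅗ = 11/10 ≈ 1.1000)
(l(x) + m)² = ((11/10)² - 94)² = (121/100 - 94)² = (-9279/100)² = 86099841/10000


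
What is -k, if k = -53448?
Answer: 53448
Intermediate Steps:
-k = -1*(-53448) = 53448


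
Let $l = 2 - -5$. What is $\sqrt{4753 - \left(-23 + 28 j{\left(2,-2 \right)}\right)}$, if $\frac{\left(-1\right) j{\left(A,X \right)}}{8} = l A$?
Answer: $2 \sqrt{1978} \approx 88.949$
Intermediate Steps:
$l = 7$ ($l = 2 + 5 = 7$)
$j{\left(A,X \right)} = - 56 A$ ($j{\left(A,X \right)} = - 8 \cdot 7 A = - 56 A$)
$\sqrt{4753 - \left(-23 + 28 j{\left(2,-2 \right)}\right)} = \sqrt{4753 - \left(-23 + 28 \left(\left(-56\right) 2\right)\right)} = \sqrt{4753 + \left(23 - -3136\right)} = \sqrt{4753 + \left(23 + 3136\right)} = \sqrt{4753 + 3159} = \sqrt{7912} = 2 \sqrt{1978}$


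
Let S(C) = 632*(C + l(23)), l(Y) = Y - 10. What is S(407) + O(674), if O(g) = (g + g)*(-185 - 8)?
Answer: 5276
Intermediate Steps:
l(Y) = -10 + Y
O(g) = -386*g (O(g) = (2*g)*(-193) = -386*g)
S(C) = 8216 + 632*C (S(C) = 632*(C + (-10 + 23)) = 632*(C + 13) = 632*(13 + C) = 8216 + 632*C)
S(407) + O(674) = (8216 + 632*407) - 386*674 = (8216 + 257224) - 260164 = 265440 - 260164 = 5276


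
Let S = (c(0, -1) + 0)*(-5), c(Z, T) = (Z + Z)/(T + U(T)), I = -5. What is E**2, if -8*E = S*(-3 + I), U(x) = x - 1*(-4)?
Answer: 0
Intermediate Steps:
U(x) = 4 + x (U(x) = x + 4 = 4 + x)
c(Z, T) = 2*Z/(4 + 2*T) (c(Z, T) = (Z + Z)/(T + (4 + T)) = (2*Z)/(4 + 2*T) = 2*Z/(4 + 2*T))
S = 0 (S = (0/(2 - 1) + 0)*(-5) = (0/1 + 0)*(-5) = (0*1 + 0)*(-5) = (0 + 0)*(-5) = 0*(-5) = 0)
E = 0 (E = -0*(-3 - 5) = -0*(-8) = -1/8*0 = 0)
E**2 = 0**2 = 0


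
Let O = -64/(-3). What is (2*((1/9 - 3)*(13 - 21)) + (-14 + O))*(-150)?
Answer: -24100/3 ≈ -8033.3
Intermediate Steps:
O = 64/3 (O = -64*(-⅓) = 64/3 ≈ 21.333)
(2*((1/9 - 3)*(13 - 21)) + (-14 + O))*(-150) = (2*((1/9 - 3)*(13 - 21)) + (-14 + 64/3))*(-150) = (2*((⅑ - 3)*(-8)) + 22/3)*(-150) = (2*(-26/9*(-8)) + 22/3)*(-150) = (2*(208/9) + 22/3)*(-150) = (416/9 + 22/3)*(-150) = (482/9)*(-150) = -24100/3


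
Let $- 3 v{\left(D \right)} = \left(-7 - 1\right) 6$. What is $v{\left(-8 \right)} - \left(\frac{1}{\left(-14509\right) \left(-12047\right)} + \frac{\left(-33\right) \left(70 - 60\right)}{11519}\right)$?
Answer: $\frac{32272162631663}{2013405123037} \approx 16.029$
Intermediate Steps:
$v{\left(D \right)} = 16$ ($v{\left(D \right)} = - \frac{\left(-7 - 1\right) 6}{3} = - \frac{\left(-8\right) 6}{3} = \left(- \frac{1}{3}\right) \left(-48\right) = 16$)
$v{\left(-8 \right)} - \left(\frac{1}{\left(-14509\right) \left(-12047\right)} + \frac{\left(-33\right) \left(70 - 60\right)}{11519}\right) = 16 - \left(\frac{1}{\left(-14509\right) \left(-12047\right)} + \frac{\left(-33\right) \left(70 - 60\right)}{11519}\right) = 16 - \left(\left(- \frac{1}{14509}\right) \left(- \frac{1}{12047}\right) + \left(-33\right) 10 \cdot \frac{1}{11519}\right) = 16 - \left(\frac{1}{174789923} - \frac{330}{11519}\right) = 16 - - \frac{57680663071}{2013405123037} = 16 + \frac{57680663071}{2013405123037} = \frac{32272162631663}{2013405123037}$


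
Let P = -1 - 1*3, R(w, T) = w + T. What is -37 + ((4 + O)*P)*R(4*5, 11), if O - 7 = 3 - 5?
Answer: -1153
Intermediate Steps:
R(w, T) = T + w
O = 5 (O = 7 + (3 - 5) = 7 - 2 = 5)
P = -4 (P = -1 - 3 = -4)
-37 + ((4 + O)*P)*R(4*5, 11) = -37 + ((4 + 5)*(-4))*(11 + 4*5) = -37 + (9*(-4))*(11 + 20) = -37 - 36*31 = -37 - 1116 = -1153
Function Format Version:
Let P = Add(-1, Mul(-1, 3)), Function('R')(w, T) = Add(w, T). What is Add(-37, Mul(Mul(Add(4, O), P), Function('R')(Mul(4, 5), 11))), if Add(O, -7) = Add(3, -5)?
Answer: -1153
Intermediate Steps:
Function('R')(w, T) = Add(T, w)
O = 5 (O = Add(7, Add(3, -5)) = Add(7, -2) = 5)
P = -4 (P = Add(-1, -3) = -4)
Add(-37, Mul(Mul(Add(4, O), P), Function('R')(Mul(4, 5), 11))) = Add(-37, Mul(Mul(Add(4, 5), -4), Add(11, Mul(4, 5)))) = Add(-37, Mul(Mul(9, -4), Add(11, 20))) = Add(-37, Mul(-36, 31)) = Add(-37, -1116) = -1153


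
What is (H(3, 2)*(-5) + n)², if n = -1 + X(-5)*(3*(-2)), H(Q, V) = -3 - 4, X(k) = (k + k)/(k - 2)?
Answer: 31684/49 ≈ 646.61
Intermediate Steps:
X(k) = 2*k/(-2 + k) (X(k) = (2*k)/(-2 + k) = 2*k/(-2 + k))
H(Q, V) = -7
n = -67/7 (n = -1 + (2*(-5)/(-2 - 5))*(3*(-2)) = -1 + (2*(-5)/(-7))*(-6) = -1 + (2*(-5)*(-⅐))*(-6) = -1 + (10/7)*(-6) = -1 - 60/7 = -67/7 ≈ -9.5714)
(H(3, 2)*(-5) + n)² = (-7*(-5) - 67/7)² = (35 - 67/7)² = (178/7)² = 31684/49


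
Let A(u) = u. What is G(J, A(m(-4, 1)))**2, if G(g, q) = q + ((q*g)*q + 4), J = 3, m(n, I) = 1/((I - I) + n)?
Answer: 3969/256 ≈ 15.504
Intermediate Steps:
m(n, I) = 1/n (m(n, I) = 1/(0 + n) = 1/n)
G(g, q) = 4 + q + g*q**2 (G(g, q) = q + ((g*q)*q + 4) = q + (g*q**2 + 4) = q + (4 + g*q**2) = 4 + q + g*q**2)
G(J, A(m(-4, 1)))**2 = (4 + 1/(-4) + 3*(1/(-4))**2)**2 = (4 - 1/4 + 3*(-1/4)**2)**2 = (4 - 1/4 + 3*(1/16))**2 = (4 - 1/4 + 3/16)**2 = (63/16)**2 = 3969/256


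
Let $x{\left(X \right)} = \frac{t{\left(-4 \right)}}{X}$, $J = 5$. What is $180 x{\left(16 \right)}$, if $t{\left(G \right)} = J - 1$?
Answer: $45$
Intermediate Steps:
$t{\left(G \right)} = 4$ ($t{\left(G \right)} = 5 - 1 = 4$)
$x{\left(X \right)} = \frac{4}{X}$
$180 x{\left(16 \right)} = 180 \cdot \frac{4}{16} = 180 \cdot 4 \cdot \frac{1}{16} = 180 \cdot \frac{1}{4} = 45$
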